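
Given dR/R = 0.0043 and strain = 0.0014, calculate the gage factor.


GF = (dR/R) / epsilon
= 0.0043 / 0.0014
= 3.0714

3.0714


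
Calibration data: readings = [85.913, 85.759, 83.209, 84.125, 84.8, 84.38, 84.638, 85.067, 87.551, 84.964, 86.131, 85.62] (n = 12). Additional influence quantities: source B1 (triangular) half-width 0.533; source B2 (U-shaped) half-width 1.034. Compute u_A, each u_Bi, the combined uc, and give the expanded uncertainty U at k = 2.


mean = (85.913 + 85.759 + 83.209 + 84.125 + 84.8 + 84.38 + 84.638 + 85.067 + 87.551 + 84.964 + 86.131 + 85.62) / 12 = 85.17975
s = sqrt(sum((x - mean)^2)/(n-1)) = 1.117124
u_A = s / sqrt(n) = 1.117124 / sqrt(12) = 0.32248592
u_B1 = 0.533 / sqrt(6) = 0.21759634
u_B2 = 1.034 / sqrt(2) = 0.73114841
uc = sqrt(0.32248592^2 + 0.21759634^2 + 0.73114841^2) = 0.82820489
U = k * uc = 2 * 0.82820489
U = 1.6564

1.6564


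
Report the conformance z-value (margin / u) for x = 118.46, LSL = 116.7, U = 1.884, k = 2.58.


u = U / k = 1.884 / 2.58 = 0.73023256
margin = |LSL - x| = |116.7 - 118.46| = 1.76
z = margin / u = 1.76 / 0.73023256
z = 2.4102

2.4102


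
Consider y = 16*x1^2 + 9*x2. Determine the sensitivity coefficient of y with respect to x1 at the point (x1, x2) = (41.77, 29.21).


y = 16*x1^2 + 9*x2
dy/dx1 = 2*16*x1
Evaluate at x1 = 41.77: c1 = 32 * 41.77
c1 = 1336.6400

1336.6400


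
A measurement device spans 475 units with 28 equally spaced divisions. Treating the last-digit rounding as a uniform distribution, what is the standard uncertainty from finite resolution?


resolution = range / divisions
resolution = 475 / 28 = 16.964286
u_res = resolution / (2*sqrt(3))
u_res = 16.964286 / 3.4641016
u_res = 4.8972

4.8972


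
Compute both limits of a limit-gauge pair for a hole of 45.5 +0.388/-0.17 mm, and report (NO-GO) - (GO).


GO = nominal - lower_tol (smallest hole = maximum material condition)
GO = 45.5 - 0.17 = 45.33
NO-GO = nominal + upper_tol (largest hole = least material condition)
NO-GO = 45.5 + 0.388 = 45.888
spread = NO-GO - GO = 45.888 - 45.33 = 0.5580

0.5580


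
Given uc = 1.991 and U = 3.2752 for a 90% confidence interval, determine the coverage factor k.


k = U / uc
k = 3.2752 / 1.991
k = 1.645

1.645


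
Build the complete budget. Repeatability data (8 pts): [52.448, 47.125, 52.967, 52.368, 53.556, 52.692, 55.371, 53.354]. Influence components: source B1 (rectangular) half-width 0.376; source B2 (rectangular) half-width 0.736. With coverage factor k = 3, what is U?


mean = (52.448 + 47.125 + 52.967 + 52.368 + 53.556 + 52.692 + 55.371 + 53.354) / 8 = 52.485125
s = sqrt(sum((x - mean)^2)/(n-1)) = 2.3679717
u_A = s / sqrt(n) = 2.3679717 / sqrt(8) = 0.83720442
u_B1 = 0.376 / sqrt(3) = 0.2170837
u_B2 = 0.736 / sqrt(3) = 0.4249298
uc = sqrt(0.83720442^2 + 0.2170837^2 + 0.4249298^2) = 0.96363993
U = k * uc = 3 * 0.96363993
U = 2.8909

2.8909


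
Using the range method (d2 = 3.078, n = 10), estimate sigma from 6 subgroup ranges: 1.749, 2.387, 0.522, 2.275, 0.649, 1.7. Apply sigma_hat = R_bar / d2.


R_bar = (1.749 + 2.387 + 0.522 + 2.275 + 0.649 + 1.7) / 6
R_bar = 9.282 / 6 = 1.547
sigma_hat = R_bar / d2 = 1.547 / 3.078 = 0.5026

0.5026


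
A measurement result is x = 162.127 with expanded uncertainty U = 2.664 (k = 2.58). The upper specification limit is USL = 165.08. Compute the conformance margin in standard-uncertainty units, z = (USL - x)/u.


u = U / k = 2.664 / 2.58 = 1.0325581
margin = |USL - x| = |165.08 - 162.127| = 2.953
z = margin / u = 2.953 / 1.0325581
z = 2.8599

2.8599


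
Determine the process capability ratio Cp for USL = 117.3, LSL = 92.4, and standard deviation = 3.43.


Cp = (USL - LSL) / (6 * sigma)
= (117.3 - 92.4) / (6 * 3.43)
= 24.9000 / 20.5800
= 1.2099

1.2099


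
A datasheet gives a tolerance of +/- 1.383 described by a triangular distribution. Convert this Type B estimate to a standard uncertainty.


u_B = half_width / sqrt(6)
u_B = 1.383 / 2.4494897
u_B = 0.5646

0.5646


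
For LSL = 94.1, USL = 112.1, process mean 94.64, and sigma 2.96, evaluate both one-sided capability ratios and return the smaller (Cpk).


Cpu = (USL - mean) / (3*sigma) = (112.1 - 94.64) / (3*2.96) = 1.9662
Cpl = (mean - LSL) / (3*sigma) = (94.64 - 94.1) / (3*2.96) = 0.0608
Cpk = min(Cpu, Cpl) = 0.0608

0.0608


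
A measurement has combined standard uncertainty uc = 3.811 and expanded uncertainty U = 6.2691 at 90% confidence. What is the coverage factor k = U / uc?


k = U / uc
k = 6.2691 / 3.811
k = 1.645

1.645


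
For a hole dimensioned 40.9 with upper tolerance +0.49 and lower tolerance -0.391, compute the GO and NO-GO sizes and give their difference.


GO = nominal - lower_tol (smallest hole = maximum material condition)
GO = 40.9 - 0.391 = 40.509
NO-GO = nominal + upper_tol (largest hole = least material condition)
NO-GO = 40.9 + 0.49 = 41.39
spread = NO-GO - GO = 41.39 - 40.509 = 0.8810

0.8810


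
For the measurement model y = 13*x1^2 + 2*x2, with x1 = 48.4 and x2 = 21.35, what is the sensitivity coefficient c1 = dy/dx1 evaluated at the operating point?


y = 13*x1^2 + 2*x2
dy/dx1 = 2*13*x1
Evaluate at x1 = 48.4: c1 = 26 * 48.4
c1 = 1258.4000

1258.4000


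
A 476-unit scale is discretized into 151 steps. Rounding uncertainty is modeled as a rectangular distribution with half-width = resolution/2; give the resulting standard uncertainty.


resolution = range / divisions
resolution = 476 / 151 = 3.1523179
u_res = resolution / (2*sqrt(3))
u_res = 3.1523179 / 3.4641016
u_res = 0.9100

0.9100


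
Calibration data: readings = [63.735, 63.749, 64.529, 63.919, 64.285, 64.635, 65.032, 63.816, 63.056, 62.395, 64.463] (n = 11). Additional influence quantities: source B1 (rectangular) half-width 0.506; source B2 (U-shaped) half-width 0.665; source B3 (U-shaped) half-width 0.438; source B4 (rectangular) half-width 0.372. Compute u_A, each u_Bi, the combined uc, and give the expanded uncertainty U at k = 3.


mean = (63.735 + 63.749 + 64.529 + 63.919 + 64.285 + 64.635 + 65.032 + 63.816 + 63.056 + 62.395 + 64.463) / 11 = 63.96490909
s = sqrt(sum((x - mean)^2)/(n-1)) = 0.75305663
u_A = s / sqrt(n) = 0.75305663 / sqrt(11) = 0.22705512
u_B1 = 0.506 / sqrt(3) = 0.29213924
u_B2 = 0.665 / sqrt(2) = 0.47022601
u_B3 = 0.438 / sqrt(2) = 0.30971277
u_B4 = 0.372 / sqrt(3) = 0.2147743
uc = sqrt(0.22705512^2 + 0.29213924^2 + 0.47022601^2 + 0.30971277^2 + 0.2147743^2) = 0.70715052
U = k * uc = 3 * 0.70715052
U = 2.1215

2.1215


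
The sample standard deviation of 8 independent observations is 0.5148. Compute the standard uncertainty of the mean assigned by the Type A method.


u_A = s / sqrt(n)
u_A = 0.5148 / sqrt(8)
u_A = 0.5148 / 2.8284271
u_A = 0.1820

0.1820


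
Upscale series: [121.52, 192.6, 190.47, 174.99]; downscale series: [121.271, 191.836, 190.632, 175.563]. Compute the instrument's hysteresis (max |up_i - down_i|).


|121.52 - 121.271| = 0.2490
|192.6 - 191.836| = 0.7640
|190.47 - 190.632| = 0.1620
|174.99 - 175.563| = 0.5730
hysteresis = max(diffs) = 0.7640

0.7640


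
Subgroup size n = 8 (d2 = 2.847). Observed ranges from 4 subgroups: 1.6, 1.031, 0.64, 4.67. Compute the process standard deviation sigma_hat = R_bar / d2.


R_bar = (1.6 + 1.031 + 0.64 + 4.67) / 4
R_bar = 7.941 / 4 = 1.98525
sigma_hat = R_bar / d2 = 1.98525 / 2.847 = 0.6973

0.6973


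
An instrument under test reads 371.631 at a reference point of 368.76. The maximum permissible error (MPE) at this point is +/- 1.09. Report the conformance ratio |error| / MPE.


e = indication - reference = 371.631 - 368.76 = 2.8710
|e| = 2.8710
ratio = |e| / MPE = 2.8710 / 1.09
ratio = 2.6339

2.6339


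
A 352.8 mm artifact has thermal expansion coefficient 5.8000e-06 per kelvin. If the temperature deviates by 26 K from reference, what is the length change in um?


dL = L * alpha * dT
= 352.8 * 5.8000e-06 * 26
= 0.0532022 mm
dL_um = 0.0532022 * 1000 = 53.2022 um

53.2022


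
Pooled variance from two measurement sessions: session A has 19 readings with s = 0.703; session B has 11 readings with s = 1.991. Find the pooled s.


s_p = sqrt(((n1-1)*s1^2 + (n2-1)*s2^2) / (n1+n2-2))
numerator = (19-1)*0.703^2 + (11-1)*1.991^2 = 8.895762 + 39.64081 = 48.536572
denominator = 19 + 11 - 2 = 28
s_p^2 = 48.536572 / 28 = 1.733449
s_p = sqrt(1.733449) = 1.3166

1.3166


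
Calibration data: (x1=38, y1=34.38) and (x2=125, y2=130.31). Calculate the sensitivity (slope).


slope = (y2 - y1) / (x2 - x1)
= (130.31 - 34.38) / (125 - 38)
= 95.9300 / 87
= 1.1026

1.1026


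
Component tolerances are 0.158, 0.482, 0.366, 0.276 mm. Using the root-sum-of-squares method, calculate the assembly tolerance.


RSS = sqrt(0.158^2 + 0.482^2 + 0.366^2 + 0.276^2)
= sqrt(0.46742)
= 0.6837

0.6837


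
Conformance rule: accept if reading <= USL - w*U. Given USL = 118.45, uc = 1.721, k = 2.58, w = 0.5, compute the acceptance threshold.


U = k * uc = 2.58 * 1.721 = 4.44018
guard band g = w * U = 0.5 * 4.44018 = 2.22009
AL = USL - g = 118.45 - 2.22009
AL = 116.2299

116.2299


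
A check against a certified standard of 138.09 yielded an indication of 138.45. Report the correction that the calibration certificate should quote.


Correction = standard - reading
= 138.09 - 138.45
= -0.3600

-0.3600


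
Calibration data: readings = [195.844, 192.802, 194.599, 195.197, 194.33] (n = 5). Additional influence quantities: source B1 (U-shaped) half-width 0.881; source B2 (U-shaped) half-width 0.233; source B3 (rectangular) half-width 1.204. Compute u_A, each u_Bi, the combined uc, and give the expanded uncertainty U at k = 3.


mean = (195.844 + 192.802 + 194.599 + 195.197 + 194.33) / 5 = 194.5544
s = sqrt(sum((x - mean)^2)/(n-1)) = 1.1400935
u_A = s / sqrt(n) = 1.1400935 / sqrt(5) = 0.50986531
u_B1 = 0.881 / sqrt(2) = 0.62296107
u_B2 = 0.233 / sqrt(2) = 0.16475588
u_B3 = 1.204 / sqrt(3) = 0.69512972
uc = sqrt(0.50986531^2 + 0.62296107^2 + 0.16475588^2 + 0.69512972^2) = 1.0762867
U = k * uc = 3 * 1.0762867
U = 3.2289

3.2289


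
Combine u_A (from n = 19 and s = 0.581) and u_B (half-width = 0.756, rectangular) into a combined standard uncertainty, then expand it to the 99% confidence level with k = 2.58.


u_A = s / sqrt(n) = 0.581 / sqrt(19) = 0.13329054
u_B = half_width / sqrt(3) = 0.756 / sqrt(3) = 0.4364768
uc = sqrt(u_A^2 + u_B^2) = sqrt(0.13329054^2 + 0.4364768^2) = 0.45637525
U = k * uc = 2.58 * 0.45637525
U = 1.1774

1.1774


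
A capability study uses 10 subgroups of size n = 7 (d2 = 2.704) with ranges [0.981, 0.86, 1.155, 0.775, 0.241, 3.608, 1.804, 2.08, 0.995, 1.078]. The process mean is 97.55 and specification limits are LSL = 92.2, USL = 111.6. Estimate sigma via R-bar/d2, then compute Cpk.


R_bar = (0.981 + 0.86 + 1.155 + 0.775 + 0.241 + 3.608 + 1.804 + 2.08 + 0.995 + 1.078) / 10 = 1.3577
sigma = R_bar / d2 = 1.3577 / 2.704 = 0.50210799
Cp = (USL - LSL)/(6*sigma) = (111.6 - 92.2)/(6*0.50210799) = 6.4395
Cpu = (111.6 - 97.55)/(3*0.50210799) = 9.3273
Cpl = (97.55 - 92.2)/(3*0.50210799) = 3.5517
Cpk = min(Cpu, Cpl) = 3.5517

3.5517


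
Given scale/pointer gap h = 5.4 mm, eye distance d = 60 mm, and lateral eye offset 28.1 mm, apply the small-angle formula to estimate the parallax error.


error = h * offset / d
= 5.4 * 28.1 / 60
= 2.5290

2.5290


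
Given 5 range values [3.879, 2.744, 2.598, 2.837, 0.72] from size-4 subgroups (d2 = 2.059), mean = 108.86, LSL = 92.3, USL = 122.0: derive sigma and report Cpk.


R_bar = (3.879 + 2.744 + 2.598 + 2.837 + 0.72) / 5 = 2.5556
sigma = R_bar / d2 = 2.5556 / 2.059 = 1.241185
Cp = (USL - LSL)/(6*sigma) = (122.0 - 92.3)/(6*1.241185) = 3.9881
Cpu = (122.0 - 108.86)/(3*1.241185) = 3.5289
Cpl = (108.86 - 92.3)/(3*1.241185) = 4.4474
Cpk = min(Cpu, Cpl) = 3.5289

3.5289


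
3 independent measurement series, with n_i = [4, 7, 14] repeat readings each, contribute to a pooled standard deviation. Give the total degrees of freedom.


nu = sum_i (n_i - 1)
nu = ((4 - 1) + (7 - 1) + (14 - 1))
nu = 3 + 6 + 13
nu = 22

22


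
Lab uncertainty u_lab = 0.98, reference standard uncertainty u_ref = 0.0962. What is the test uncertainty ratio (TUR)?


TUR = u_lab / u_ref
= 0.98 / 0.0962
= 10.1871

10.1871


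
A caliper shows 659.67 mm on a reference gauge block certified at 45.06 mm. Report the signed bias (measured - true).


Systematic error = measured - true
= 659.67 - 45.06
= 614.6100

614.6100


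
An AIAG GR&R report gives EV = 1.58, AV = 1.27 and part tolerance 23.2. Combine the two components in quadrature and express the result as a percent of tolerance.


GRR = sqrt(EV^2 + AV^2) = sqrt(1.58^2 + 1.27^2) = 2.0271408
%GRR = GRR / tol * 100 = 2.0271408 / 23.2 * 100
%GRR = 8.7377

8.7377


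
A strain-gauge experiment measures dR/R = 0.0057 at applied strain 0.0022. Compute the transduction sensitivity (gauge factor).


GF = (dR/R) / epsilon
= 0.0057 / 0.0022
= 2.5909

2.5909


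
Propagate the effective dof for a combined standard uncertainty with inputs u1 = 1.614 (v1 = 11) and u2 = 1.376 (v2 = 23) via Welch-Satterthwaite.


uc = sqrt(u1^2 + u2^2) = sqrt(1.614^2 + 1.376^2) = 2.1209366
v_eff = uc^4 / (u1^4/v1 + u2^4/v2)
= 2.1209366^4 / (1.614^4/11 + 1.376^4/23)
= 20.235351 / 0.7727735
v_eff = 26.1854

26.1854


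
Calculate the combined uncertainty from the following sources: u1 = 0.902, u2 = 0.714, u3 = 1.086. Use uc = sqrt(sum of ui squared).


uc = sqrt(0.902^2 + 0.714^2 + 1.086^2)
uc = sqrt(2.502796)
uc = 1.5820

1.5820


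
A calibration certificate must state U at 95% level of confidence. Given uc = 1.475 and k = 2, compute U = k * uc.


U = k * uc
U = 2 * 1.475
U = 2.9500

2.9500


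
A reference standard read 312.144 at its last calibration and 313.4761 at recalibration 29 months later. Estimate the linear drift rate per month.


rate = (v2 - v1) / months
= (313.4761 - 312.144) / 29
= 1.3321 / 29
= 0.0459

0.0459


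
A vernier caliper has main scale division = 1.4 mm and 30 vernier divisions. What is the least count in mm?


LC = MSD / n_div
= 1.4 / 30
= 0.0467

0.0467


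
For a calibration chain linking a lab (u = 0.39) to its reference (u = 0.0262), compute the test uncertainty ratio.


TUR = u_lab / u_ref
= 0.39 / 0.0262
= 14.8855

14.8855


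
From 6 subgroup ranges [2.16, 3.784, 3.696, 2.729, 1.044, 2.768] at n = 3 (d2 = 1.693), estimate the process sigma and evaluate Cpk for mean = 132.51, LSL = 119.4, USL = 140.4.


R_bar = (2.16 + 3.784 + 3.696 + 2.729 + 1.044 + 2.768) / 6 = 2.6968333
sigma = R_bar / d2 = 2.6968333 / 1.693 = 1.5929317
Cp = (USL - LSL)/(6*sigma) = (140.4 - 119.4)/(6*1.5929317) = 2.1972
Cpu = (140.4 - 132.51)/(3*1.5929317) = 1.6510
Cpl = (132.51 - 119.4)/(3*1.5929317) = 2.7434
Cpk = min(Cpu, Cpl) = 1.6510

1.6510


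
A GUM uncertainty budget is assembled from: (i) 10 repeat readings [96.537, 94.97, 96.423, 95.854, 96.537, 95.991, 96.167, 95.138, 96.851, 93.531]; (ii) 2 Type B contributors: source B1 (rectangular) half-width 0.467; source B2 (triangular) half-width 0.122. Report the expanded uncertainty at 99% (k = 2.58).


mean = (96.537 + 94.97 + 96.423 + 95.854 + 96.537 + 95.991 + 96.167 + 95.138 + 96.851 + 93.531) / 10 = 95.7999
s = sqrt(sum((x - mean)^2)/(n-1)) = 1.0015909
u_A = s / sqrt(n) = 1.0015909 / sqrt(10) = 0.31673085
u_B1 = 0.467 / sqrt(3) = 0.26962258
u_B2 = 0.122 / sqrt(6) = 0.049806291
uc = sqrt(0.31673085^2 + 0.26962258^2 + 0.049806291^2) = 0.41892175
U = k * uc = 2.58 * 0.41892175
U = 1.0808

1.0808


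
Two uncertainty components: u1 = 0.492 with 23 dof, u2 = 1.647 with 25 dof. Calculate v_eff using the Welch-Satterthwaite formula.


uc = sqrt(u1^2 + u2^2) = sqrt(0.492^2 + 1.647^2) = 1.7189162
v_eff = uc^4 / (u1^4/v1 + u2^4/v2)
= 1.7189162^4 / (0.492^4/23 + 1.647^4/25)
= 8.730092 / 0.29687751
v_eff = 29.4064

29.4064


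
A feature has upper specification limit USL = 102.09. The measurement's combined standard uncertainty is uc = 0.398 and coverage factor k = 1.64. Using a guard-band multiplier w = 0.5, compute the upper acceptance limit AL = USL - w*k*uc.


U = k * uc = 1.64 * 0.398 = 0.65272
guard band g = w * U = 0.5 * 0.65272 = 0.32636
AL = USL - g = 102.09 - 0.32636
AL = 101.7636

101.7636


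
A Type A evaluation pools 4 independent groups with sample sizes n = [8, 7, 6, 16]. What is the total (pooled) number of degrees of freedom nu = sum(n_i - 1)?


nu = sum_i (n_i - 1)
nu = ((8 - 1) + (7 - 1) + (6 - 1) + (16 - 1))
nu = 7 + 6 + 5 + 15
nu = 33

33


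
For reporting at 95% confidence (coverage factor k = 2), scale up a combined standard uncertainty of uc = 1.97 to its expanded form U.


U = k * uc
U = 2 * 1.97
U = 3.9400

3.9400


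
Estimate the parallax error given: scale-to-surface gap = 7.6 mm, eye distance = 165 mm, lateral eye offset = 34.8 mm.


error = h * offset / d
= 7.6 * 34.8 / 165
= 1.6029

1.6029


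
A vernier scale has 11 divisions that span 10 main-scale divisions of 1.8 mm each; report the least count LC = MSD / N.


LC = MSD / n_div
= 1.8 / 11
= 0.1636

0.1636


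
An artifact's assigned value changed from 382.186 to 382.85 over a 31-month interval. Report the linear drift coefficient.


rate = (v2 - v1) / months
= (382.85 - 382.186) / 31
= 0.6640 / 31
= 0.0214

0.0214


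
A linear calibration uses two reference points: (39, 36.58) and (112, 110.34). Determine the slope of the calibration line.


slope = (y2 - y1) / (x2 - x1)
= (110.34 - 36.58) / (112 - 39)
= 73.7600 / 73
= 1.0104

1.0104


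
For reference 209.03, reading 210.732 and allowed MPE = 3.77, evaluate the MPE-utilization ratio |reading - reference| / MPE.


e = indication - reference = 210.732 - 209.03 = 1.7020
|e| = 1.7020
ratio = |e| / MPE = 1.7020 / 3.77
ratio = 0.4515

0.4515


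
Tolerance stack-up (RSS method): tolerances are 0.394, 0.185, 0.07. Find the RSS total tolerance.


RSS = sqrt(0.394^2 + 0.185^2 + 0.07^2)
= sqrt(0.194361)
= 0.4409

0.4409


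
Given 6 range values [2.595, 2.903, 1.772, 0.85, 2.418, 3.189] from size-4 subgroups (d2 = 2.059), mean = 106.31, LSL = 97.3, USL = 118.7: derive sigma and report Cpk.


R_bar = (2.595 + 2.903 + 1.772 + 0.85 + 2.418 + 3.189) / 6 = 2.2878333
sigma = R_bar / d2 = 2.2878333 / 2.059 = 1.1111381
Cp = (USL - LSL)/(6*sigma) = (118.7 - 97.3)/(6*1.1111381) = 3.2099
Cpu = (118.7 - 106.31)/(3*1.1111381) = 3.7169
Cpl = (106.31 - 97.3)/(3*1.1111381) = 2.7029
Cpk = min(Cpu, Cpl) = 2.7029

2.7029


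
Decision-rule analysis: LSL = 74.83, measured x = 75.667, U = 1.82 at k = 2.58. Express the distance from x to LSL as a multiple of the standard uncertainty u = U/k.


u = U / k = 1.82 / 2.58 = 0.70542636
margin = |LSL - x| = |74.83 - 75.667| = 0.837
z = margin / u = 0.837 / 0.70542636
z = 1.1865

1.1865


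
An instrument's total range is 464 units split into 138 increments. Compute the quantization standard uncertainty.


resolution = range / divisions
resolution = 464 / 138 = 3.3623188
u_res = resolution / (2*sqrt(3))
u_res = 3.3623188 / 3.4641016
u_res = 0.9706

0.9706


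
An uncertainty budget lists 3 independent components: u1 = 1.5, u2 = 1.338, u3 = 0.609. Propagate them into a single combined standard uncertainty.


uc = sqrt(1.5^2 + 1.338^2 + 0.609^2)
uc = sqrt(4.411125)
uc = 2.1003

2.1003


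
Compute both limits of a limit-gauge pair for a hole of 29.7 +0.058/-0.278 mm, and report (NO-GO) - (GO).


GO = nominal - lower_tol (smallest hole = maximum material condition)
GO = 29.7 - 0.278 = 29.422
NO-GO = nominal + upper_tol (largest hole = least material condition)
NO-GO = 29.7 + 0.058 = 29.758
spread = NO-GO - GO = 29.758 - 29.422 = 0.3360

0.3360


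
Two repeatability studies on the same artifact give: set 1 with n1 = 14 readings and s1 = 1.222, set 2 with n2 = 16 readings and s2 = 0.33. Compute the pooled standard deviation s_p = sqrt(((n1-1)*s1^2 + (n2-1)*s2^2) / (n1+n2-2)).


s_p = sqrt(((n1-1)*s1^2 + (n2-1)*s2^2) / (n1+n2-2))
numerator = (14-1)*1.222^2 + (16-1)*0.33^2 = 19.412692 + 1.6335 = 21.046192
denominator = 14 + 16 - 2 = 28
s_p^2 = 21.046192 / 28 = 0.75164971
s_p = sqrt(0.75164971) = 0.8670

0.8670


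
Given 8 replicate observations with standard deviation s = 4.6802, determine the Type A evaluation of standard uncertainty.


u_A = s / sqrt(n)
u_A = 4.6802 / sqrt(8)
u_A = 4.6802 / 2.8284271
u_A = 1.6547

1.6547


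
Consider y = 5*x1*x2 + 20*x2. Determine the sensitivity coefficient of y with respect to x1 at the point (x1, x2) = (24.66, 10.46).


y = 5*x1*x2 + 20*x2
dy/dx1 = 5*x2
Evaluate at x2 = 10.46: c1 = 5 * 10.46
c1 = 52.3000

52.3000


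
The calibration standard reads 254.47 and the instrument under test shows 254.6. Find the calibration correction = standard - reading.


Correction = standard - reading
= 254.47 - 254.6
= -0.1300

-0.1300


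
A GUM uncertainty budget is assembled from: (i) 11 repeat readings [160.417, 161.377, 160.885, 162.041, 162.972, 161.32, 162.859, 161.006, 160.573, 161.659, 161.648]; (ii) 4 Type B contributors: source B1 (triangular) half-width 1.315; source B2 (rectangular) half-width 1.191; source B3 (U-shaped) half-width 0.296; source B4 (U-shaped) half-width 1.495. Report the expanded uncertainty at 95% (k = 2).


mean = (160.417 + 161.377 + 160.885 + 162.041 + 162.972 + 161.32 + 162.859 + 161.006 + 160.573 + 161.659 + 161.648) / 11 = 161.5233636
s = sqrt(sum((x - mean)^2)/(n-1)) = 0.83961506
u_A = s / sqrt(n) = 0.83961506 / sqrt(11) = 0.25315347
u_B1 = 1.315 / sqrt(6) = 0.5368465
u_B2 = 1.191 / sqrt(3) = 0.68762417
u_B3 = 0.296 / sqrt(2) = 0.20930361
u_B4 = 1.495 / sqrt(2) = 1.0571246
uc = sqrt(0.25315347^2 + 0.5368465^2 + 0.68762417^2 + 0.20930361^2 + 1.0571246^2) = 1.4094106
U = k * uc = 2 * 1.4094106
U = 2.8188

2.8188


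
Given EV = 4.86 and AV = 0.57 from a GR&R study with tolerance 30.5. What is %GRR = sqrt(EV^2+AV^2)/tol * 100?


GRR = sqrt(EV^2 + AV^2) = sqrt(4.86^2 + 0.57^2) = 4.8933118
%GRR = GRR / tol * 100 = 4.8933118 / 30.5 * 100
%GRR = 16.0436

16.0436


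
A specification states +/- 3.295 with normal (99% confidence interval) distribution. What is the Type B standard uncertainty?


u_B = half_width / 2.576
u_B = 3.295 / 2.576
u_B = 1.2791

1.2791


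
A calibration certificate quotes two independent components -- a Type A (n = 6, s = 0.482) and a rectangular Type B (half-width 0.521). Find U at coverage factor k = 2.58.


u_A = s / sqrt(n) = 0.482 / sqrt(6) = 0.19677568
u_B = half_width / sqrt(3) = 0.521 / sqrt(3) = 0.30079949
uc = sqrt(u_A^2 + u_B^2) = sqrt(0.19677568^2 + 0.30079949^2) = 0.35944541
U = k * uc = 2.58 * 0.35944541
U = 0.9274

0.9274


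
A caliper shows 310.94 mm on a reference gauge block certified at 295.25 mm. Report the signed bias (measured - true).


Systematic error = measured - true
= 310.94 - 295.25
= 15.6900

15.6900


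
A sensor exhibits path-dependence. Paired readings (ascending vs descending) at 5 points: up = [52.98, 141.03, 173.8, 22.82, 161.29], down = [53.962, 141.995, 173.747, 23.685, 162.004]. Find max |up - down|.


|52.98 - 53.962| = 0.9820
|141.03 - 141.995| = 0.9650
|173.8 - 173.747| = 0.0530
|22.82 - 23.685| = 0.8650
|161.29 - 162.004| = 0.7140
hysteresis = max(diffs) = 0.9820

0.9820


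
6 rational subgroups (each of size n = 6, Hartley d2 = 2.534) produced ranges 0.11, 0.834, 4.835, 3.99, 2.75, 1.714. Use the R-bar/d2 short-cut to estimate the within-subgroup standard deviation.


R_bar = (0.11 + 0.834 + 4.835 + 3.99 + 2.75 + 1.714) / 6
R_bar = 14.233 / 6 = 2.3721667
sigma_hat = R_bar / d2 = 2.3721667 / 2.534 = 0.9361

0.9361


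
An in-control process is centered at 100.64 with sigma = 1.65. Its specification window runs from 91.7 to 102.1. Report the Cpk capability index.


Cpu = (USL - mean) / (3*sigma) = (102.1 - 100.64) / (3*1.65) = 0.2949
Cpl = (mean - LSL) / (3*sigma) = (100.64 - 91.7) / (3*1.65) = 1.8061
Cpk = min(Cpu, Cpl) = 0.2949

0.2949


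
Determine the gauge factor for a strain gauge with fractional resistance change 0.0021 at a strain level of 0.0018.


GF = (dR/R) / epsilon
= 0.0021 / 0.0018
= 1.1667

1.1667


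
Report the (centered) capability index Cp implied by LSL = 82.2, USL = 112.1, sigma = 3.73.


Cp = (USL - LSL) / (6 * sigma)
= (112.1 - 82.2) / (6 * 3.73)
= 29.9000 / 22.3800
= 1.3360

1.3360


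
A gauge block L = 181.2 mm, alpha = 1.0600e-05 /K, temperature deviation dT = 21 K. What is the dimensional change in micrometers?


dL = L * alpha * dT
= 181.2 * 1.0600e-05 * 21
= 0.0403351 mm
dL_um = 0.0403351 * 1000 = 40.3351 um

40.3351


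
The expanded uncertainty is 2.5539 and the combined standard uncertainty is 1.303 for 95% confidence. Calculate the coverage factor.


k = U / uc
k = 2.5539 / 1.303
k = 1.96

1.96


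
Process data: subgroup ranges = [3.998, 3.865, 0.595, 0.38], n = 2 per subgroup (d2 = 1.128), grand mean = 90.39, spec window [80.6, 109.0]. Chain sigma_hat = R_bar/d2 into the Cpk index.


R_bar = (3.998 + 3.865 + 0.595 + 0.38) / 4 = 2.2095
sigma = R_bar / d2 = 2.2095 / 1.128 = 1.9587766
Cp = (USL - LSL)/(6*sigma) = (109.0 - 80.6)/(6*1.9587766) = 2.4165
Cpu = (109.0 - 90.39)/(3*1.9587766) = 3.1669
Cpl = (90.39 - 80.6)/(3*1.9587766) = 1.6660
Cpk = min(Cpu, Cpl) = 1.6660

1.6660


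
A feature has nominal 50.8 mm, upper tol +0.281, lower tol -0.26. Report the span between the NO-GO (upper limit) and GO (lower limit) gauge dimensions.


GO = nominal - lower_tol (smallest hole = maximum material condition)
GO = 50.8 - 0.26 = 50.54
NO-GO = nominal + upper_tol (largest hole = least material condition)
NO-GO = 50.8 + 0.281 = 51.081
spread = NO-GO - GO = 51.081 - 50.54 = 0.5410

0.5410


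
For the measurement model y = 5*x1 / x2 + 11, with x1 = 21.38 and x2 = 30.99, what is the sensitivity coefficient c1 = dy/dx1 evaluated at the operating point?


y = 5*x1 / x2 + 11
dy/dx1 = 5/x2
Evaluate at x2 = 30.99: c1 = 5 / 30.99
c1 = 0.1613

0.1613


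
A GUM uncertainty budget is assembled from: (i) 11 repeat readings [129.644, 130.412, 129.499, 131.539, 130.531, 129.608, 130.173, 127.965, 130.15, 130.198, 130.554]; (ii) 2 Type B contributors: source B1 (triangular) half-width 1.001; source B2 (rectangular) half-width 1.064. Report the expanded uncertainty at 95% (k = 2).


mean = (129.644 + 130.412 + 129.499 + 131.539 + 130.531 + 129.608 + 130.173 + 127.965 + 130.15 + 130.198 + 130.554) / 11 = 130.0248182
s = sqrt(sum((x - mean)^2)/(n-1)) = 0.88795415
u_A = s / sqrt(n) = 0.88795415 / sqrt(11) = 0.26772825
u_B1 = 1.001 / sqrt(6) = 0.40865654
u_B2 = 1.064 / sqrt(3) = 0.61430069
uc = sqrt(0.26772825^2 + 0.40865654^2 + 0.61430069^2) = 0.78488465
U = k * uc = 2 * 0.78488465
U = 1.5698

1.5698


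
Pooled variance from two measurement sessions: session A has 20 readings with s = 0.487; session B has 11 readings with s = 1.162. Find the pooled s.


s_p = sqrt(((n1-1)*s1^2 + (n2-1)*s2^2) / (n1+n2-2))
numerator = (20-1)*0.487^2 + (11-1)*1.162^2 = 4.506211 + 13.50244 = 18.008651
denominator = 20 + 11 - 2 = 29
s_p^2 = 18.008651 / 29 = 0.62098797
s_p = sqrt(0.62098797) = 0.7880

0.7880


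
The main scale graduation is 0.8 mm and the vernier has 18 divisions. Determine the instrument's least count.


LC = MSD / n_div
= 0.8 / 18
= 0.0444

0.0444


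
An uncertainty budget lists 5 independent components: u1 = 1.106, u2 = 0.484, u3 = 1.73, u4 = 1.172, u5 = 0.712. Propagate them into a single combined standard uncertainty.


uc = sqrt(1.106^2 + 0.484^2 + 1.73^2 + 1.172^2 + 0.712^2)
uc = sqrt(6.33092)
uc = 2.5161

2.5161


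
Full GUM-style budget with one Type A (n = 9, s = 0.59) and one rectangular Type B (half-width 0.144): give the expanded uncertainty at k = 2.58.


u_A = s / sqrt(n) = 0.59 / sqrt(9) = 0.19666667
u_B = half_width / sqrt(3) = 0.144 / sqrt(3) = 0.083138439
uc = sqrt(u_A^2 + u_B^2) = sqrt(0.19666667^2 + 0.083138439^2) = 0.21351763
U = k * uc = 2.58 * 0.21351763
U = 0.5509

0.5509


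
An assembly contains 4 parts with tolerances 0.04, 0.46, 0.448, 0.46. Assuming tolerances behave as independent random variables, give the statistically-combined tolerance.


RSS = sqrt(0.04^2 + 0.46^2 + 0.448^2 + 0.46^2)
= sqrt(0.625504)
= 0.7909

0.7909


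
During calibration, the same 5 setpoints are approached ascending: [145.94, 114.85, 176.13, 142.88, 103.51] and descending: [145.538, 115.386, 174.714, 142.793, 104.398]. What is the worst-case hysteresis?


|145.94 - 145.538| = 0.4020
|114.85 - 115.386| = 0.5360
|176.13 - 174.714| = 1.4160
|142.88 - 142.793| = 0.0870
|103.51 - 104.398| = 0.8880
hysteresis = max(diffs) = 1.4160

1.4160


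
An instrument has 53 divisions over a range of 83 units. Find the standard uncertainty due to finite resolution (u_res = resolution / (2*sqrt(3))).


resolution = range / divisions
resolution = 83 / 53 = 1.5660377
u_res = resolution / (2*sqrt(3))
u_res = 1.5660377 / 3.4641016
u_res = 0.4521

0.4521


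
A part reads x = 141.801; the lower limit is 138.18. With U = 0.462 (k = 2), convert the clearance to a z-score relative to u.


u = U / k = 0.462 / 2 = 0.231
margin = |LSL - x| = |138.18 - 141.801| = 3.621
z = margin / u = 3.621 / 0.231
z = 15.6753

15.6753


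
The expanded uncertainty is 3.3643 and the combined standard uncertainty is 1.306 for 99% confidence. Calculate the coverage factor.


k = U / uc
k = 3.3643 / 1.306
k = 2.576

2.576


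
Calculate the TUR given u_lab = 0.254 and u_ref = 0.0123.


TUR = u_lab / u_ref
= 0.254 / 0.0123
= 20.6504

20.6504


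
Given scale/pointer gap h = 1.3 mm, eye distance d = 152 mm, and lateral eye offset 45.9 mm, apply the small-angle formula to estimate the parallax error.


error = h * offset / d
= 1.3 * 45.9 / 152
= 0.3926

0.3926


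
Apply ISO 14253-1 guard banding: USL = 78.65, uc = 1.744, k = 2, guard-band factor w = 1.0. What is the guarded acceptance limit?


U = k * uc = 2 * 1.744 = 3.488
guard band g = w * U = 1.0 * 3.488 = 3.488
AL = USL - g = 78.65 - 3.488
AL = 75.1620

75.1620


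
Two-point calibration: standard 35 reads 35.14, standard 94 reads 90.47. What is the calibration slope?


slope = (y2 - y1) / (x2 - x1)
= (90.47 - 35.14) / (94 - 35)
= 55.3300 / 59
= 0.9378

0.9378


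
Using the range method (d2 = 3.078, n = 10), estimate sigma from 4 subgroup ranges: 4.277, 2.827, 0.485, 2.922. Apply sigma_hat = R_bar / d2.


R_bar = (4.277 + 2.827 + 0.485 + 2.922) / 4
R_bar = 10.511 / 4 = 2.62775
sigma_hat = R_bar / d2 = 2.62775 / 3.078 = 0.8537

0.8537


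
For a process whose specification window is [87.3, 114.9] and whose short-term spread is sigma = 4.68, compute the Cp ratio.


Cp = (USL - LSL) / (6 * sigma)
= (114.9 - 87.3) / (6 * 4.68)
= 27.6000 / 28.0800
= 0.9829

0.9829


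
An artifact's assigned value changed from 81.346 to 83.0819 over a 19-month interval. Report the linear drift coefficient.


rate = (v2 - v1) / months
= (83.0819 - 81.346) / 19
= 1.7359 / 19
= 0.0914

0.0914


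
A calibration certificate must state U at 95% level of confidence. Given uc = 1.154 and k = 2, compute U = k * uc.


U = k * uc
U = 2 * 1.154
U = 2.3080

2.3080


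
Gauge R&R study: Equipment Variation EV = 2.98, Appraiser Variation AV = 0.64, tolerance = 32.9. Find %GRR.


GRR = sqrt(EV^2 + AV^2) = sqrt(2.98^2 + 0.64^2) = 3.0479501
%GRR = GRR / tol * 100 = 3.0479501 / 32.9 * 100
%GRR = 9.2643

9.2643


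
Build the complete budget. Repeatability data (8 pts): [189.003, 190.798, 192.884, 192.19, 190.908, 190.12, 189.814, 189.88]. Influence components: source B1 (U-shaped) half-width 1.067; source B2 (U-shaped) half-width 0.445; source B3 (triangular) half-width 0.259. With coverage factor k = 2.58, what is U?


mean = (189.003 + 190.798 + 192.884 + 192.19 + 190.908 + 190.12 + 189.814 + 189.88) / 8 = 190.699625
s = sqrt(sum((x - mean)^2)/(n-1)) = 1.2937447
u_A = s / sqrt(n) = 1.2937447 / sqrt(8) = 0.45740783
u_B1 = 1.067 / sqrt(2) = 0.75448294
u_B2 = 0.445 / sqrt(2) = 0.31466252
u_B3 = 0.259 / sqrt(6) = 0.10573631
uc = sqrt(0.45740783^2 + 0.75448294^2 + 0.31466252^2 + 0.10573631^2) = 0.94268717
U = k * uc = 2.58 * 0.94268717
U = 2.4321

2.4321


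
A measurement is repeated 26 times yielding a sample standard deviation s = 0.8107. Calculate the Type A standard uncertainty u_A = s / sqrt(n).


u_A = s / sqrt(n)
u_A = 0.8107 / sqrt(26)
u_A = 0.8107 / 5.0990195
u_A = 0.1590

0.1590


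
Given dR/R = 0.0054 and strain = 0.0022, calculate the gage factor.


GF = (dR/R) / epsilon
= 0.0054 / 0.0022
= 2.4545

2.4545


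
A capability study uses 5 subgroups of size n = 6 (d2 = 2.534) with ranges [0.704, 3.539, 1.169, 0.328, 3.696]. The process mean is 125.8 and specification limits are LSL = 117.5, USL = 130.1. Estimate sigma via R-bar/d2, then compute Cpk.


R_bar = (0.704 + 3.539 + 1.169 + 0.328 + 3.696) / 5 = 1.8872
sigma = R_bar / d2 = 1.8872 / 2.534 = 0.74475138
Cp = (USL - LSL)/(6*sigma) = (130.1 - 117.5)/(6*0.74475138) = 2.8197
Cpu = (130.1 - 125.8)/(3*0.74475138) = 1.9246
Cpl = (125.8 - 117.5)/(3*0.74475138) = 3.7149
Cpk = min(Cpu, Cpl) = 1.9246

1.9246


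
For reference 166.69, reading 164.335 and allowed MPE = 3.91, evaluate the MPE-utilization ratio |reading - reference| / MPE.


e = indication - reference = 164.335 - 166.69 = -2.3550
|e| = 2.3550
ratio = |e| / MPE = 2.3550 / 3.91
ratio = 0.6023

0.6023


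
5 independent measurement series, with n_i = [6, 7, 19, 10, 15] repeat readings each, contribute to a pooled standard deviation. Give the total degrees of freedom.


nu = sum_i (n_i - 1)
nu = ((6 - 1) + (7 - 1) + (19 - 1) + (10 - 1) + (15 - 1))
nu = 5 + 6 + 18 + 9 + 14
nu = 52

52


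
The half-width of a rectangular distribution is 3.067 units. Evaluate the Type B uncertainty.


u_B = half_width / sqrt(3)
u_B = 3.067 / 1.7320508
u_B = 1.7707

1.7707


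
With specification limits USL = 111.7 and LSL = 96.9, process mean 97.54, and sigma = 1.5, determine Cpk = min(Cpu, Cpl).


Cpu = (USL - mean) / (3*sigma) = (111.7 - 97.54) / (3*1.5) = 3.1467
Cpl = (mean - LSL) / (3*sigma) = (97.54 - 96.9) / (3*1.5) = 0.1422
Cpk = min(Cpu, Cpl) = 0.1422

0.1422


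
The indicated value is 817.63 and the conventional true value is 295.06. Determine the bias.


Systematic error = measured - true
= 817.63 - 295.06
= 522.5700

522.5700


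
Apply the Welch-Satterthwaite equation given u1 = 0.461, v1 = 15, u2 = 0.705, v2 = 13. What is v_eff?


uc = sqrt(u1^2 + u2^2) = sqrt(0.461^2 + 0.705^2) = 0.84234553
v_eff = uc^4 / (u1^4/v1 + u2^4/v2)
= 0.84234553^4 / (0.461^4/15 + 0.705^4/13)
= 0.50345551 / 0.022013616
v_eff = 22.8702

22.8702


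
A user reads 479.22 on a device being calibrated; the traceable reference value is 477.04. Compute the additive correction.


Correction = standard - reading
= 477.04 - 479.22
= -2.1800

-2.1800


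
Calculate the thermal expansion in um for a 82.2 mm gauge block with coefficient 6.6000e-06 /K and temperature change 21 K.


dL = L * alpha * dT
= 82.2 * 6.6000e-06 * 21
= 0.0113929 mm
dL_um = 0.0113929 * 1000 = 11.3929 um

11.3929


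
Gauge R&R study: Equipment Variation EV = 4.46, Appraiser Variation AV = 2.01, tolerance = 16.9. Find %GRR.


GRR = sqrt(EV^2 + AV^2) = sqrt(4.46^2 + 2.01^2) = 4.8920037
%GRR = GRR / tol * 100 = 4.8920037 / 16.9 * 100
%GRR = 28.9468

28.9468


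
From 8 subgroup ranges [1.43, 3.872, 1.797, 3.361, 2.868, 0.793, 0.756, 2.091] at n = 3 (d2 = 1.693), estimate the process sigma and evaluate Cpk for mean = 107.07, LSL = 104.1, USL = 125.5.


R_bar = (1.43 + 3.872 + 1.797 + 3.361 + 2.868 + 0.793 + 0.756 + 2.091) / 8 = 2.121
sigma = R_bar / d2 = 2.121 / 1.693 = 1.2528057
Cp = (USL - LSL)/(6*sigma) = (125.5 - 104.1)/(6*1.2528057) = 2.8469
Cpu = (125.5 - 107.07)/(3*1.2528057) = 4.9037
Cpl = (107.07 - 104.1)/(3*1.2528057) = 0.7902
Cpk = min(Cpu, Cpl) = 0.7902

0.7902


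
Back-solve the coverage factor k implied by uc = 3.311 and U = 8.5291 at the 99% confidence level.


k = U / uc
k = 8.5291 / 3.311
k = 2.576

2.576


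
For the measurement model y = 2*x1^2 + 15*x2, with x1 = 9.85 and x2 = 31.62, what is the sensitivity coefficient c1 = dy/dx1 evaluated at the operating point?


y = 2*x1^2 + 15*x2
dy/dx1 = 2*2*x1
Evaluate at x1 = 9.85: c1 = 4 * 9.85
c1 = 39.4000

39.4000


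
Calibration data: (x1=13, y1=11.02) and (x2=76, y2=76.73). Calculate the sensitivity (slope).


slope = (y2 - y1) / (x2 - x1)
= (76.73 - 11.02) / (76 - 13)
= 65.7100 / 63
= 1.0430

1.0430


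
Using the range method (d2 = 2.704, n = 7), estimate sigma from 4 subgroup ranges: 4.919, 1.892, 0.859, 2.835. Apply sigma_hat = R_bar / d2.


R_bar = (4.919 + 1.892 + 0.859 + 2.835) / 4
R_bar = 10.505 / 4 = 2.62625
sigma_hat = R_bar / d2 = 2.62625 / 2.704 = 0.9712

0.9712


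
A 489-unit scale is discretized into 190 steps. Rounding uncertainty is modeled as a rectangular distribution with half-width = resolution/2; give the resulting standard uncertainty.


resolution = range / divisions
resolution = 489 / 190 = 2.5736842
u_res = resolution / (2*sqrt(3))
u_res = 2.5736842 / 3.4641016
u_res = 0.7430

0.7430


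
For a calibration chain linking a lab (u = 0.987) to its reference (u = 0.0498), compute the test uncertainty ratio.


TUR = u_lab / u_ref
= 0.987 / 0.0498
= 19.8193

19.8193


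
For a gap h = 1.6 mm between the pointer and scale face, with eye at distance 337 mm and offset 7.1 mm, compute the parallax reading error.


error = h * offset / d
= 1.6 * 7.1 / 337
= 0.0337

0.0337


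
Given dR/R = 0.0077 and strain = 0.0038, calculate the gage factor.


GF = (dR/R) / epsilon
= 0.0077 / 0.0038
= 2.0263

2.0263


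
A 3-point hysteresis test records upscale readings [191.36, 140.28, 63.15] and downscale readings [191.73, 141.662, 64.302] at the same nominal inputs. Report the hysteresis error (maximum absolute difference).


|191.36 - 191.73| = 0.3700
|140.28 - 141.662| = 1.3820
|63.15 - 64.302| = 1.1520
hysteresis = max(diffs) = 1.3820

1.3820


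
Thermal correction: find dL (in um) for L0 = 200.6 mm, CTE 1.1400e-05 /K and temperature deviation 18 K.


dL = L * alpha * dT
= 200.6 * 1.1400e-05 * 18
= 0.0411631 mm
dL_um = 0.0411631 * 1000 = 41.1631 um

41.1631


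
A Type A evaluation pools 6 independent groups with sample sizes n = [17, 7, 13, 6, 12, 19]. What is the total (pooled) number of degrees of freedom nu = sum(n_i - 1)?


nu = sum_i (n_i - 1)
nu = ((17 - 1) + (7 - 1) + (13 - 1) + (6 - 1) + (12 - 1) + (19 - 1))
nu = 16 + 6 + 12 + 5 + 11 + 18
nu = 68

68


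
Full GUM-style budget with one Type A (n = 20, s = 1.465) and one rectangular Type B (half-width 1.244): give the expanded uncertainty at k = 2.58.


u_A = s / sqrt(n) = 1.465 / sqrt(20) = 0.32758396
u_B = half_width / sqrt(3) = 1.244 / sqrt(3) = 0.71822373
uc = sqrt(u_A^2 + u_B^2) = sqrt(0.32758396^2 + 0.71822373^2) = 0.78940267
U = k * uc = 2.58 * 0.78940267
U = 2.0367

2.0367


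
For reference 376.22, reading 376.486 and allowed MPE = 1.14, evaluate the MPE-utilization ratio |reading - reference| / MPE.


e = indication - reference = 376.486 - 376.22 = 0.2660
|e| = 0.2660
ratio = |e| / MPE = 0.2660 / 1.14
ratio = 0.2333

0.2333


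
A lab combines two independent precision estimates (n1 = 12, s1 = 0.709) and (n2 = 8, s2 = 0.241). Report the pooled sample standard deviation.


s_p = sqrt(((n1-1)*s1^2 + (n2-1)*s2^2) / (n1+n2-2))
numerator = (12-1)*0.709^2 + (8-1)*0.241^2 = 5.529491 + 0.406567 = 5.936058
denominator = 12 + 8 - 2 = 18
s_p^2 = 5.936058 / 18 = 0.329781
s_p = sqrt(0.329781) = 0.5743

0.5743


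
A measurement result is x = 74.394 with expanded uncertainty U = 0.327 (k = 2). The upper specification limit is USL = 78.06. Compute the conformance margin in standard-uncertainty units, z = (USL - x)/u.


u = U / k = 0.327 / 2 = 0.1635
margin = |USL - x| = |78.06 - 74.394| = 3.666
z = margin / u = 3.666 / 0.1635
z = 22.4220

22.4220


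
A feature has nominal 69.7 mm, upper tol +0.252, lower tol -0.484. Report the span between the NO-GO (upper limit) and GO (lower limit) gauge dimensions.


GO = nominal - lower_tol (smallest hole = maximum material condition)
GO = 69.7 - 0.484 = 69.216
NO-GO = nominal + upper_tol (largest hole = least material condition)
NO-GO = 69.7 + 0.252 = 69.952
spread = NO-GO - GO = 69.952 - 69.216 = 0.7360

0.7360
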